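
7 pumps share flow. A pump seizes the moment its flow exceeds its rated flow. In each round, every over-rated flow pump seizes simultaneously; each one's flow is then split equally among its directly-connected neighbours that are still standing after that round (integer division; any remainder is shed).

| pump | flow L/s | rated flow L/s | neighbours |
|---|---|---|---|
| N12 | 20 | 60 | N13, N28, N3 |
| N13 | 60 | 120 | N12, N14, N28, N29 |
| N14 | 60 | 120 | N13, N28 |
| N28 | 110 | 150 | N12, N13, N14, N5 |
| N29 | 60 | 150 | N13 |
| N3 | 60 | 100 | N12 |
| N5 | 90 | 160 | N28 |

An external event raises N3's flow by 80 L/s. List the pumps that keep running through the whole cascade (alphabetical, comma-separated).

N29

Round 1 — N3 at 140 > 100. N3 seizes.
  N3 sheds 140 L/s to N12: 140 each.
    N12: 20+140 = 160 > 60
Round 2 — N12 seizes.
  N12 sheds 160 L/s to N13, N28: 80 each.
    N13: 60+80 = 140 > 120
    N28: 110+80 = 190 > 150
Round 3 — N13, N28 seize.
  N13 sheds 140 L/s to N14, N29: 70 each.
    N14: 60+70 = 130 > 120
    N29: 60+70 = 130 ≤ 150
  N28 sheds 190 L/s to N14, N5: 95 each.
    N14: 130+95 = 225 > 120
    N5: 90+95 = 185 > 160
Round 4 — N14, N5 seize.
  N14 sheds 225 L/s: no online neighbours, lost.
  N5 sheds 185 L/s: no online neighbours, lost.
No further seizures.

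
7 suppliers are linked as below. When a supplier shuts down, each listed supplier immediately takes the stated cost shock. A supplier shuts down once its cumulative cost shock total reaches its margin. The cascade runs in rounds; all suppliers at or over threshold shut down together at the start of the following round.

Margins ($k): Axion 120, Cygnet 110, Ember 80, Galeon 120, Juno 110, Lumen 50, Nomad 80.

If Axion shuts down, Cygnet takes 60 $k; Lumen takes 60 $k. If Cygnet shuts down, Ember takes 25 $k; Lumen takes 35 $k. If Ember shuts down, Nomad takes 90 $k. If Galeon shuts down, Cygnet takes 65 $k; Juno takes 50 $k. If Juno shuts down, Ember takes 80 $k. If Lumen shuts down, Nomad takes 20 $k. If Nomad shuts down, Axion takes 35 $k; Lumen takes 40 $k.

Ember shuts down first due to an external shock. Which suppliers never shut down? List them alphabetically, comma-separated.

Axion, Cygnet, Galeon, Juno, Lumen

Round 1 — Ember shuts down (initial).
  Nomad: +90 → 90 ≥ 80
Round 2 — Nomad shuts down.
  Axion: +35 → 35 < 120
  Lumen: +40 → 40 < 50
No further shutdowns.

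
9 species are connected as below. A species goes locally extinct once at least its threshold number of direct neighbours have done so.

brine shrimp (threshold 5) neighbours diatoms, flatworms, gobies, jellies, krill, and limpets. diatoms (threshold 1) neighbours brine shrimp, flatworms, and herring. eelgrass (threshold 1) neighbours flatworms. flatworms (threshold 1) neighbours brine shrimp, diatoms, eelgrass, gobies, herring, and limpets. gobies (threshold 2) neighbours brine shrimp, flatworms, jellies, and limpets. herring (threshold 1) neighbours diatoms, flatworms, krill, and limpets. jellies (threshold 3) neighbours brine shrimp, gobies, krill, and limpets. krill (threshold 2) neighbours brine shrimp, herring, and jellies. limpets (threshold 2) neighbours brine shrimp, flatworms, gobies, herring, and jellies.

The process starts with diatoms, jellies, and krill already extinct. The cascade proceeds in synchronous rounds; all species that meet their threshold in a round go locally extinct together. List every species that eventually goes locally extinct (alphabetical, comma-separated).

Round 1 — diatoms, jellies, krill go locally extinct (initial).
Round 2 — checking thresholds:
  brine shrimp: 3 of 6 neighbours < 5, not yet.
  flatworms: 1 of 6 neighbours ≥ 1, goes locally extinct.
  gobies: 1 of 4 neighbours < 2, not yet.
  herring: 2 of 4 neighbours ≥ 1, goes locally extinct.
  limpets: 1 of 5 neighbours < 2, not yet.
Round 3 — checking thresholds:
  brine shrimp: 4 of 6 neighbours < 5, not yet.
  eelgrass: 1 of 1 neighbours ≥ 1, goes locally extinct.
  gobies: 2 of 4 neighbours ≥ 2, goes locally extinct.
  limpets: 3 of 5 neighbours ≥ 2, goes locally extinct.
Round 4 — checking thresholds:
  brine shrimp: 6 of 6 neighbours ≥ 5, goes locally extinct.
Round 5 — no new extinctions; cascade stops.

brine shrimp, diatoms, eelgrass, flatworms, gobies, herring, jellies, krill, limpets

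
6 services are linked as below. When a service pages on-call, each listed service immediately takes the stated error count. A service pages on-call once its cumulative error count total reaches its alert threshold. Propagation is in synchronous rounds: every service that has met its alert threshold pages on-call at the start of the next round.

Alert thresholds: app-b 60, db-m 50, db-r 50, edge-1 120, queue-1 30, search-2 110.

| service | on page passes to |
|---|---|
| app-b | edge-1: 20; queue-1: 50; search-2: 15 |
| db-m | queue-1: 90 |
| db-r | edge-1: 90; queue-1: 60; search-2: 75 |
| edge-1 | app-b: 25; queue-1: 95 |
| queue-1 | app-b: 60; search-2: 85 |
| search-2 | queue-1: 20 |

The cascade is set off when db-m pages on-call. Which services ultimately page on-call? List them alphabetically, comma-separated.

Round 1 — db-m pages on-call (initial).
  queue-1: +90 → 90 ≥ 30
Round 2 — queue-1 pages on-call.
  app-b: +60 → 60 ≥ 60
  search-2: +85 → 85 < 110
Round 3 — app-b pages on-call.
  edge-1: +20 → 20 < 120
  search-2: +15 → 100 < 110
No further pages.

app-b, db-m, queue-1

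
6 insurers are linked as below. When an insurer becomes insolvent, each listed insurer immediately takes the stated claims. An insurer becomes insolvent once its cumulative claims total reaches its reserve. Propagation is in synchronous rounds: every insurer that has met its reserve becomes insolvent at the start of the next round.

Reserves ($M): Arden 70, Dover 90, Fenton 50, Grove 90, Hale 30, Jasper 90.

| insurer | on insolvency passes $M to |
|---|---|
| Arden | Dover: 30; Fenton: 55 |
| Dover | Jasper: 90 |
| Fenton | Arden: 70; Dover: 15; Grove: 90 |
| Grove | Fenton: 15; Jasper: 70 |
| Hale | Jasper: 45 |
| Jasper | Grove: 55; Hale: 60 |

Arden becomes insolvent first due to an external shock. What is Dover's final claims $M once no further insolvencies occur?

Round 1 — Arden becomes insolvent (initial).
  Dover: +30 → 30 < 90
  Fenton: +55 → 55 ≥ 50
Round 2 — Fenton becomes insolvent.
  Dover: +15 → 45 < 90
  Grove: +90 → 90 ≥ 90
Round 3 — Grove becomes insolvent.
  Jasper: +70 → 70 < 90
No further insolvencies.

45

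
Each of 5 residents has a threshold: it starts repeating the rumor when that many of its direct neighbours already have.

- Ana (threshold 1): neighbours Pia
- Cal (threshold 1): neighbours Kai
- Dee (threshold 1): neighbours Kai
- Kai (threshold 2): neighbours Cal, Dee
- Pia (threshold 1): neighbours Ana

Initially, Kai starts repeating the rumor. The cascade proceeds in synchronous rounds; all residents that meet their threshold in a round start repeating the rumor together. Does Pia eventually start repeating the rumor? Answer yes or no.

Round 1 — Kai starts repeating the rumor (initial).
Round 2 — checking thresholds:
  Cal: 1 of 1 neighbours ≥ 1, starts repeating the rumor.
  Dee: 1 of 1 neighbours ≥ 1, starts repeating the rumor.
Round 3 — no new spreads; cascade stops.

no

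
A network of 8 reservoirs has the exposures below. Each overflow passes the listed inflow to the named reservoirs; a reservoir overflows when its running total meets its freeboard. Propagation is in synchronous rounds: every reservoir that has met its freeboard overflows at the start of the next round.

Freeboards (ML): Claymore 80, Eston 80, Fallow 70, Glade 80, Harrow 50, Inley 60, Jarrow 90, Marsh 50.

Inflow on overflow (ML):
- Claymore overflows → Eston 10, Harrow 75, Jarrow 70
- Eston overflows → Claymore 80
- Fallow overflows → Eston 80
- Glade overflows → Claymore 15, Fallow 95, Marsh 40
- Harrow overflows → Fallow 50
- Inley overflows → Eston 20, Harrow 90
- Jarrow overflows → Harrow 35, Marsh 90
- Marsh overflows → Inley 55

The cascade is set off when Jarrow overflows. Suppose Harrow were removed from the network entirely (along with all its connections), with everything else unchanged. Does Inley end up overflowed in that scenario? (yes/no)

With Harrow removed:
Round 1 — Jarrow overflows (initial).
  Marsh: +90 → 90 ≥ 50
Round 2 — Marsh overflows.
  Inley: +55 → 55 < 60
No further overflows.

no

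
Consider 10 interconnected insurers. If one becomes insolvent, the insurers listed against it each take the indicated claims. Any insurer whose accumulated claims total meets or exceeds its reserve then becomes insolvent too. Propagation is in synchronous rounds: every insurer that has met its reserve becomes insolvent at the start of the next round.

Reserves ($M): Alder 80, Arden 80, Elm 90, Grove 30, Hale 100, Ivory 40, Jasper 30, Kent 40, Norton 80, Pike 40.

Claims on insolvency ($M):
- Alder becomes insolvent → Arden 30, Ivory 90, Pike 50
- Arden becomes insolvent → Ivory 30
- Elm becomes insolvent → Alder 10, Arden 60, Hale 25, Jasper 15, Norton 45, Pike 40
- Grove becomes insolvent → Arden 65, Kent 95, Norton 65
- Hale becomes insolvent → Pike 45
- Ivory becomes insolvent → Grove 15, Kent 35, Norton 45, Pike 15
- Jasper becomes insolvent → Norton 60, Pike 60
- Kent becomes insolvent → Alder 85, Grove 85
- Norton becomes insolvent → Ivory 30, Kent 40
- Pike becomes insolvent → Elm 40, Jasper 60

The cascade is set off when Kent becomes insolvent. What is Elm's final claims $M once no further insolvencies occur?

40

Round 1 — Kent becomes insolvent (initial).
  Alder: +85 → 85 ≥ 80
  Grove: +85 → 85 ≥ 30
Round 2 — Alder, Grove become insolvent.
  Arden: +30+65 → 95 ≥ 80
  Ivory: +90 → 90 ≥ 40
  Norton: +65 → 65 < 80
  Pike: +50 → 50 ≥ 40
Round 3 — Arden, Ivory, Pike become insolvent.
  Elm: +40 → 40 < 90
  Jasper: +60 → 60 ≥ 30
  Norton: +45 → 110 ≥ 80
Round 4 — Jasper, Norton become insolvent.
No further insolvencies.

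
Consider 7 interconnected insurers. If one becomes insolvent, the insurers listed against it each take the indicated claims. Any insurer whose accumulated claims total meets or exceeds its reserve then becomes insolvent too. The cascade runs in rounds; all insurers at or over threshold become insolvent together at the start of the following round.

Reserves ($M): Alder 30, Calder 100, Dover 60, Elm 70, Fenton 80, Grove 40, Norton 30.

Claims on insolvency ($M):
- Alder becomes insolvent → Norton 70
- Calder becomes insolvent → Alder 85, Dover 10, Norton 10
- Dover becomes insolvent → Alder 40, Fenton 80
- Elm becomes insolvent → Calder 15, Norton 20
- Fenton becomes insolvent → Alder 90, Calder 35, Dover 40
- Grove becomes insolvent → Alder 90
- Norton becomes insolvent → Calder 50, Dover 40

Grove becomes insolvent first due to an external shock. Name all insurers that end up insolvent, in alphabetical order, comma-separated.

Round 1 — Grove becomes insolvent (initial).
  Alder: +90 → 90 ≥ 30
Round 2 — Alder becomes insolvent.
  Norton: +70 → 70 ≥ 30
Round 3 — Norton becomes insolvent.
  Calder: +50 → 50 < 100
  Dover: +40 → 40 < 60
No further insolvencies.

Alder, Grove, Norton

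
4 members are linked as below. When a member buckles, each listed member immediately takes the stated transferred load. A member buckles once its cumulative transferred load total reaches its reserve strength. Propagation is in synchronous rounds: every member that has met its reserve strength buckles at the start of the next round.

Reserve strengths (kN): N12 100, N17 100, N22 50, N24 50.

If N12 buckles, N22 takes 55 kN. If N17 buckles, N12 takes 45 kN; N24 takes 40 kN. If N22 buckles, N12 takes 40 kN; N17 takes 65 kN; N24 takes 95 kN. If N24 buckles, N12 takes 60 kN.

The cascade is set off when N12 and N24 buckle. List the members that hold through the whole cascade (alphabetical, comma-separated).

Round 1 — N12, N24 buckle (initial).
  N22: +55 → 55 ≥ 50
Round 2 — N22 buckles.
  N17: +65 → 65 < 100
No further bucklings.

N17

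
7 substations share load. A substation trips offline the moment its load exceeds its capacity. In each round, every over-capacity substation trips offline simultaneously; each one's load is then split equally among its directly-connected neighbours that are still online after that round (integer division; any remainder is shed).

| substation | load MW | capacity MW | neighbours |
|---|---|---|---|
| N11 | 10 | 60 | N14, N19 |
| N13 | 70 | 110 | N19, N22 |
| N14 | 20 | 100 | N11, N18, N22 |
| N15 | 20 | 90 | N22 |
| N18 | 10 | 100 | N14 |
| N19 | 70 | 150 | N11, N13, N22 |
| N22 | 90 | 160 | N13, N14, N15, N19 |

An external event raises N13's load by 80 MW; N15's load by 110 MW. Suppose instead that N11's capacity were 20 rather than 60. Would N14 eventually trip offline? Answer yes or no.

yes

With N11's capacity at 20:
Round 1 — N13 at 150 > 110; N15 at 130 > 90. N13, N15 trip offline.
  N13 sheds 150 MW to N19, N22: 75 each.
    N19: 70+75 = 145 ≤ 150
    N22: 90+75 = 165 > 160
  N15 sheds 130 MW to N22: 130 each.
    N22: 165+130 = 295 > 160
Round 2 — N22 trips offline.
  N22 sheds 295 MW to N14, N19: 147 each (1 lost).
    N14: 20+147 = 167 > 100
    N19: 145+147 = 292 > 150
Round 3 — N14, N19 trip offline.
  N14 sheds 167 MW to N11, N18: 83 each (1 lost).
    N11: 10+83 = 93 > 20
    N18: 10+83 = 93 ≤ 100
  N19 sheds 292 MW to N11: 292 each.
    N11: 93+292 = 385 > 20
Round 4 — N11 trips offline.
  N11 sheds 385 MW: no online neighbours, lost.
No further trips.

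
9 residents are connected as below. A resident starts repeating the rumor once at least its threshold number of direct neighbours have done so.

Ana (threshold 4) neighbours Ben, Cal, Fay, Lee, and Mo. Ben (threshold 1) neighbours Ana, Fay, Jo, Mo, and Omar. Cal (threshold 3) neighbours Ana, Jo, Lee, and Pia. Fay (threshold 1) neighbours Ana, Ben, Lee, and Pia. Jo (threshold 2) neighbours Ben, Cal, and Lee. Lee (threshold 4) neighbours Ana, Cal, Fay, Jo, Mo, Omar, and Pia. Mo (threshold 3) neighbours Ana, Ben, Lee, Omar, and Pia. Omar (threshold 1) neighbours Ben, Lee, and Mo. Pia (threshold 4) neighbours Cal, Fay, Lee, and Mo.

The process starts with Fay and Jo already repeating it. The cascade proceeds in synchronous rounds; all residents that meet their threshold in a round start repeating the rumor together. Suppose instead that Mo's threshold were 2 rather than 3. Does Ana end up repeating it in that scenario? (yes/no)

yes

With Mo's threshold at 2:
Round 1 — Fay, Jo start repeating the rumor (initial).
Round 2 — checking thresholds:
  Ana: 1 of 5 neighbours < 4, below threshold.
  Ben: 2 of 5 neighbours ≥ 1, starts repeating the rumor.
  Cal: 1 of 4 neighbours < 3, below threshold.
  Lee: 2 of 7 neighbours < 4, below threshold.
  Pia: 1 of 4 neighbours < 4, below threshold.
Round 3 — checking thresholds:
  Ana: 2 of 5 neighbours < 4, below threshold.
  Cal: 1 of 4 neighbours < 3, below threshold.
  Lee: 2 of 7 neighbours < 4, below threshold.
  Mo: 1 of 5 neighbours < 2, below threshold.
  Omar: 1 of 3 neighbours ≥ 1, starts repeating the rumor.
  Pia: 1 of 4 neighbours < 4, below threshold.
Round 4 — checking thresholds:
  Ana: 2 of 5 neighbours < 4, below threshold.
  Cal: 1 of 4 neighbours < 3, below threshold.
  Lee: 3 of 7 neighbours < 4, below threshold.
  Mo: 2 of 5 neighbours ≥ 2, starts repeating the rumor.
  Pia: 1 of 4 neighbours < 4, below threshold.
Round 5 — checking thresholds:
  Ana: 3 of 5 neighbours < 4, below threshold.
  Cal: 1 of 4 neighbours < 3, below threshold.
  Lee: 4 of 7 neighbours ≥ 4, starts repeating the rumor.
  Pia: 2 of 4 neighbours < 4, below threshold.
Round 6 — checking thresholds:
  Ana: 4 of 5 neighbours ≥ 4, starts repeating the rumor.
  Cal: 2 of 4 neighbours < 3, below threshold.
  Pia: 3 of 4 neighbours < 4, below threshold.
Round 7 — checking thresholds:
  Cal: 3 of 4 neighbours ≥ 3, starts repeating the rumor.
  Pia: 3 of 4 neighbours < 4, below threshold.
Round 8 — checking thresholds:
  Pia: 4 of 4 neighbours ≥ 4, starts repeating the rumor.
Round 9 — no new spreads; cascade stops.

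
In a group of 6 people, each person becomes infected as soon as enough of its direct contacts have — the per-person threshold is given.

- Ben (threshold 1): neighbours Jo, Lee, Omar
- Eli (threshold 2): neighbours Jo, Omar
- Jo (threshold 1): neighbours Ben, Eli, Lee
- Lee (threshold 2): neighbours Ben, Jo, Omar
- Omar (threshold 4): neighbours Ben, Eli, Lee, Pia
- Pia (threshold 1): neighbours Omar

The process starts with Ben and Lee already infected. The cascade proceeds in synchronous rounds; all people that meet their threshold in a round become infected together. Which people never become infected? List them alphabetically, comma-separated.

Eli, Omar, Pia

Round 1 — Ben, Lee become infected (initial).
Round 2 — checking thresholds:
  Jo: 2 of 3 neighbours ≥ 1, becomes infected.
  Omar: 2 of 4 neighbours < 4, not yet.
Round 3 — no new infections; cascade stops.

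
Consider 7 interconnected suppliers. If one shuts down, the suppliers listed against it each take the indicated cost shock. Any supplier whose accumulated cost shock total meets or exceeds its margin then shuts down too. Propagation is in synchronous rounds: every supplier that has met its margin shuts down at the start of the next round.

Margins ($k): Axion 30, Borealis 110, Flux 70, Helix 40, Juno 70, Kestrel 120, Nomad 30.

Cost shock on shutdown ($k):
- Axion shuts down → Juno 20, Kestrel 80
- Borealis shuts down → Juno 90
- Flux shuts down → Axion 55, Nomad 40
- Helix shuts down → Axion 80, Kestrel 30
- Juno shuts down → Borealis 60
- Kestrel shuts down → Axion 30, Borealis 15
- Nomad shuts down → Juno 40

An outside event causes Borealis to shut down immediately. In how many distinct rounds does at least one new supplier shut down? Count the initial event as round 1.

Round 1 — Borealis shuts down (initial).
  Juno: +90 → 90 ≥ 70
Round 2 — Juno shuts down.
No further shutdowns.

2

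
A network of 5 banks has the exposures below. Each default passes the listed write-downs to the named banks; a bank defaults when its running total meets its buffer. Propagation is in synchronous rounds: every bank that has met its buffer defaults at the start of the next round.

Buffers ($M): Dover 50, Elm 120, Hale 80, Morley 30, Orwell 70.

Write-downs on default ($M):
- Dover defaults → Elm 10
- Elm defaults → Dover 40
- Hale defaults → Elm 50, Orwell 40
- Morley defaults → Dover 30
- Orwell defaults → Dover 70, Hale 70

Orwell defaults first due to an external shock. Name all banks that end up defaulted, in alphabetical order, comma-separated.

Dover, Orwell

Round 1 — Orwell defaults (initial).
  Dover: +70 → 70 ≥ 50
  Hale: +70 → 70 < 80
Round 2 — Dover defaults.
  Elm: +10 → 10 < 120
No further defaults.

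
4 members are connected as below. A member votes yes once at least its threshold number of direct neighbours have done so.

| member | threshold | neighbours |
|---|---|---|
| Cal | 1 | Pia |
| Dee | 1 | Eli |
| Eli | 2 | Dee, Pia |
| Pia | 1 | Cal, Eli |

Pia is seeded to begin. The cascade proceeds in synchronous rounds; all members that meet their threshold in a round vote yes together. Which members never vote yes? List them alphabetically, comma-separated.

Dee, Eli

Round 1 — Pia votes yes (initial).
Round 2 — checking thresholds:
  Cal: 1 of 1 neighbours ≥ 1, votes yes.
  Eli: 1 of 2 neighbours < 2, holds.
Round 3 — no new yes votes; cascade stops.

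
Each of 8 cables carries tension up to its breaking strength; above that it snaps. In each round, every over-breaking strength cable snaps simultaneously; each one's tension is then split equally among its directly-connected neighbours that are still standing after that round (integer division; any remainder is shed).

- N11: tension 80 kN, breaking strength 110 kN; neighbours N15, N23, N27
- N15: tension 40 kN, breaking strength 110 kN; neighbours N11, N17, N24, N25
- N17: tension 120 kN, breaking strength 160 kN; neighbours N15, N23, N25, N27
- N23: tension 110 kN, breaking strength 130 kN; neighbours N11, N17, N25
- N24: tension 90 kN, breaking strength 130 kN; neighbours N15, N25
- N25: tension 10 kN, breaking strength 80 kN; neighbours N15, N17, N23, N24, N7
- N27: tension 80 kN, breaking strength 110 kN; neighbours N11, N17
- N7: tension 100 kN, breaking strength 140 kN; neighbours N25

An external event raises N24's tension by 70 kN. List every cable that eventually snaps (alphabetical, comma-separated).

N11, N15, N17, N23, N24, N25, N27

Round 1 — N24 at 160 > 130. N24 snaps.
  N24 sheds 160 kN to N15, N25: 80 each.
    N15: 40+80 = 120 > 110
    N25: 10+80 = 90 > 80
Round 2 — N15, N25 snap.
  N15 sheds 120 kN to N11, N17: 60 each.
    N11: 80+60 = 140 > 110
    N17: 120+60 = 180 > 160
  N25 sheds 90 kN to N17, N23, N7: 30 each.
    N17: 180+30 = 210 > 160
    N23: 110+30 = 140 > 130
    N7: 100+30 = 130 ≤ 140
Round 3 — N11, N17, N23 snap.
  N11 sheds 140 kN to N27: 140 each.
    N27: 80+140 = 220 > 110
  N17 sheds 210 kN to N27: 210 each.
    N27: 220+210 = 430 > 110
  N23 sheds 140 kN: no online neighbours, lost.
Round 4 — N27 snaps.
  N27 sheds 430 kN: no online neighbours, lost.
No further breaks.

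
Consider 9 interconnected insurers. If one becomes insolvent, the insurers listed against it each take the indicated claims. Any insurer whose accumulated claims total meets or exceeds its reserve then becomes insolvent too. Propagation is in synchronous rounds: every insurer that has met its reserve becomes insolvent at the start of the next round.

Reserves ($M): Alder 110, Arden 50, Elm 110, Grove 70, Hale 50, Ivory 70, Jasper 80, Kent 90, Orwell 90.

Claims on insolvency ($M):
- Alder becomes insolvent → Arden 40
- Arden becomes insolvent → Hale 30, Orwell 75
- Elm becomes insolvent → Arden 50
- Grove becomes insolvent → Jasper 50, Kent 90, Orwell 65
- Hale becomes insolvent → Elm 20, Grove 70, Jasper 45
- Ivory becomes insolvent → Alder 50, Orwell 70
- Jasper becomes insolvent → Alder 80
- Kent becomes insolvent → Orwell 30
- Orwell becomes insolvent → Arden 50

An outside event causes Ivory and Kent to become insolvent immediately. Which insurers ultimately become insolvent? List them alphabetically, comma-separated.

Arden, Ivory, Kent, Orwell

Round 1 — Ivory, Kent become insolvent (initial).
  Alder: +50 → 50 < 110
  Orwell: +70+30 → 100 ≥ 90
Round 2 — Orwell becomes insolvent.
  Arden: +50 → 50 ≥ 50
Round 3 — Arden becomes insolvent.
  Hale: +30 → 30 < 50
No further insolvencies.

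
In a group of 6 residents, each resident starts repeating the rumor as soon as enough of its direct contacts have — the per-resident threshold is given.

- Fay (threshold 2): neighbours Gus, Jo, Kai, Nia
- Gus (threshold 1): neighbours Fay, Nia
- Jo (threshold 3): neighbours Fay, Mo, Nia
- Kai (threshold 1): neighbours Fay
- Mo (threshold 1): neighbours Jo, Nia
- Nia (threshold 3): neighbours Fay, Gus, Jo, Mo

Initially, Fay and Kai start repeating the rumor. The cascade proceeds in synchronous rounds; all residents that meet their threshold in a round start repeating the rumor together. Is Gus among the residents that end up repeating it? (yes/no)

yes

Round 1 — Fay, Kai start repeating the rumor (initial).
Round 2 — checking thresholds:
  Gus: 1 of 2 neighbours ≥ 1, starts repeating the rumor.
  Jo: 1 of 3 neighbours < 3, not yet.
  Nia: 1 of 4 neighbours < 3, not yet.
Round 3 — no new spreads; cascade stops.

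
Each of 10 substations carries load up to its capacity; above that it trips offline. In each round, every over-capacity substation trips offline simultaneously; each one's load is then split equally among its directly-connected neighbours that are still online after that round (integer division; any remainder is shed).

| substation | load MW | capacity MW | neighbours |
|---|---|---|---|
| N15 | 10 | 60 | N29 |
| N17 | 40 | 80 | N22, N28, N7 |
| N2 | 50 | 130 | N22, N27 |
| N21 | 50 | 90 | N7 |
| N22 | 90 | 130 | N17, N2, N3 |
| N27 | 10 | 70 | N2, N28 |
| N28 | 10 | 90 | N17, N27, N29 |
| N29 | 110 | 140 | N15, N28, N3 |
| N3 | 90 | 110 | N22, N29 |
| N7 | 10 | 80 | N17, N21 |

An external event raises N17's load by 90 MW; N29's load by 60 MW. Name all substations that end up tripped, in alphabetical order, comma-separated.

Round 1 — N17 at 130 > 80; N29 at 170 > 140. N17, N29 trip offline.
  N17 sheds 130 MW to N22, N28, N7: 43 each (1 lost).
    N22: 90+43 = 133 > 130
    N28: 10+43 = 53 ≤ 90
    N7: 10+43 = 53 ≤ 80
  N29 sheds 170 MW to N15, N28, N3: 56 each (2 lost).
    N15: 10+56 = 66 > 60
    N28: 53+56 = 109 > 90
    N3: 90+56 = 146 > 110
Round 2 — N15, N22, N28, N3 trip offline.
  N15 sheds 66 MW: no online neighbours, lost.
  N22 sheds 133 MW to N2: 133 each.
    N2: 50+133 = 183 > 130
  N28 sheds 109 MW to N27: 109 each.
    N27: 10+109 = 119 > 70
  N3 sheds 146 MW: no online neighbours, lost.
Round 3 — N2, N27 trip offline.
  N2 sheds 183 MW: no online neighbours, lost.
  N27 sheds 119 MW: no online neighbours, lost.
No further trips.

N15, N17, N2, N22, N27, N28, N29, N3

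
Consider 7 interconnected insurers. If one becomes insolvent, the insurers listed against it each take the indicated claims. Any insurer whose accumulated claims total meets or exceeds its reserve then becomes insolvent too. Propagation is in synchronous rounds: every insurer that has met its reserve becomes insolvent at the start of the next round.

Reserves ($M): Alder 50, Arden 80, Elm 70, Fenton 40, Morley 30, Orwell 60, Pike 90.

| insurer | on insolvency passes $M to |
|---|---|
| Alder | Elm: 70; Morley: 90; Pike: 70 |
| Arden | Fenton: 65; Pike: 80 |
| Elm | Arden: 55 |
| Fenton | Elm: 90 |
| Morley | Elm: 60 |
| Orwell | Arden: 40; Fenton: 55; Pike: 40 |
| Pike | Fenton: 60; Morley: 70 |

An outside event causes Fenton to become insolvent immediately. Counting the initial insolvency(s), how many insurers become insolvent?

2

Round 1 — Fenton becomes insolvent (initial).
  Elm: +90 → 90 ≥ 70
Round 2 — Elm becomes insolvent.
  Arden: +55 → 55 < 80
No further insolvencies.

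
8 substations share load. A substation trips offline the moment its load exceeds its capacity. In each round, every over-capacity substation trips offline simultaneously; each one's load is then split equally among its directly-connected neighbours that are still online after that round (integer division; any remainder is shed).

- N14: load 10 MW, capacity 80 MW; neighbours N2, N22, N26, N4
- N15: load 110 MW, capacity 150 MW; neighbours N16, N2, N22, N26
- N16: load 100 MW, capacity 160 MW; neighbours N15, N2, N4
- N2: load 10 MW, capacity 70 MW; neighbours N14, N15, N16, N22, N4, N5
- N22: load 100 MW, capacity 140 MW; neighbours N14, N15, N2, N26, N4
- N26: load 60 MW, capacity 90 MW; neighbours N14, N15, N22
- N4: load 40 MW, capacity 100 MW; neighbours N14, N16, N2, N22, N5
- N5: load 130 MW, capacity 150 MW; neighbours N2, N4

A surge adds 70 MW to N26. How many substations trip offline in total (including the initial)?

8

Round 1 — N26 at 130 > 90. N26 trips offline.
  N26 sheds 130 MW to N14, N15, N22: 43 each (1 lost).
    N14: 10+43 = 53 ≤ 80
    N15: 110+43 = 153 > 150
    N22: 100+43 = 143 > 140
Round 2 — N15, N22 trip offline.
  N15 sheds 153 MW to N16, N2: 76 each (1 lost).
    N16: 100+76 = 176 > 160
    N2: 10+76 = 86 > 70
  N22 sheds 143 MW to N14, N2, N4: 47 each (2 lost).
    N14: 53+47 = 100 > 80
    N2: 86+47 = 133 > 70
    N4: 40+47 = 87 ≤ 100
Round 3 — N14, N16, N2 trip offline.
  N14 sheds 100 MW to N4: 100 each.
    N4: 87+100 = 187 > 100
  N16 sheds 176 MW to N4: 176 each.
    N4: 187+176 = 363 > 100
  N2 sheds 133 MW to N4, N5: 66 each (1 lost).
    N4: 363+66 = 429 > 100
    N5: 130+66 = 196 > 150
Round 4 — N4, N5 trip offline.
  N4 sheds 429 MW: no online neighbours, lost.
  N5 sheds 196 MW: no online neighbours, lost.
No further trips.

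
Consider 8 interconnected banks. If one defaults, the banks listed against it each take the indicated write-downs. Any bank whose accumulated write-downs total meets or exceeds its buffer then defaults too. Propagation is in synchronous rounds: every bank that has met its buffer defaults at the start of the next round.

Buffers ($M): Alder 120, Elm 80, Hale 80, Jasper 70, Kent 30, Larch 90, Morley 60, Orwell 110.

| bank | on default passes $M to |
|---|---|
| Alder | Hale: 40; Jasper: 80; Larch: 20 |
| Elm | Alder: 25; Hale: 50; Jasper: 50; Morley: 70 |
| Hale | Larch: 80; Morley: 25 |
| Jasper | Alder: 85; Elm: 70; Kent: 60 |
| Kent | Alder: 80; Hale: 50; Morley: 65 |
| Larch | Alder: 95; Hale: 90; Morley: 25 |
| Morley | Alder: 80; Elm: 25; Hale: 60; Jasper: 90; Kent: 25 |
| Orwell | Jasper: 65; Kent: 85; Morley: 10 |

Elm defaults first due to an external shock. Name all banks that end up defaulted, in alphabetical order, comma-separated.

Round 1 — Elm defaults (initial).
  Alder: +25 → 25 < 120
  Hale: +50 → 50 < 80
  Jasper: +50 → 50 < 70
  Morley: +70 → 70 ≥ 60
Round 2 — Morley defaults.
  Alder: +80 → 105 < 120
  Hale: +60 → 110 ≥ 80
  Jasper: +90 → 140 ≥ 70
  Kent: +25 → 25 < 30
Round 3 — Hale, Jasper default.
  Alder: +85 → 190 ≥ 120
  Kent: +60 → 85 ≥ 30
  Larch: +80 → 80 < 90
Round 4 — Alder, Kent default.
  Larch: +20 → 100 ≥ 90
Round 5 — Larch defaults.
No further defaults.

Alder, Elm, Hale, Jasper, Kent, Larch, Morley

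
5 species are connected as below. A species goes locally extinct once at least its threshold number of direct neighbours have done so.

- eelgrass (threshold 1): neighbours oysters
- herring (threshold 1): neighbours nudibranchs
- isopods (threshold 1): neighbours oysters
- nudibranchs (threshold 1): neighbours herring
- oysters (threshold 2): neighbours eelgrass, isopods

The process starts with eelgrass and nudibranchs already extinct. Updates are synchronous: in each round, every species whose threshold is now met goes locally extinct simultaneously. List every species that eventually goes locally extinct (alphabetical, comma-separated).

Round 1 — eelgrass, nudibranchs go locally extinct (initial).
Round 2 — checking thresholds:
  herring: 1 of 1 neighbours ≥ 1, goes locally extinct.
  oysters: 1 of 2 neighbours < 2, not yet.
Round 3 — no new extinctions; cascade stops.

eelgrass, herring, nudibranchs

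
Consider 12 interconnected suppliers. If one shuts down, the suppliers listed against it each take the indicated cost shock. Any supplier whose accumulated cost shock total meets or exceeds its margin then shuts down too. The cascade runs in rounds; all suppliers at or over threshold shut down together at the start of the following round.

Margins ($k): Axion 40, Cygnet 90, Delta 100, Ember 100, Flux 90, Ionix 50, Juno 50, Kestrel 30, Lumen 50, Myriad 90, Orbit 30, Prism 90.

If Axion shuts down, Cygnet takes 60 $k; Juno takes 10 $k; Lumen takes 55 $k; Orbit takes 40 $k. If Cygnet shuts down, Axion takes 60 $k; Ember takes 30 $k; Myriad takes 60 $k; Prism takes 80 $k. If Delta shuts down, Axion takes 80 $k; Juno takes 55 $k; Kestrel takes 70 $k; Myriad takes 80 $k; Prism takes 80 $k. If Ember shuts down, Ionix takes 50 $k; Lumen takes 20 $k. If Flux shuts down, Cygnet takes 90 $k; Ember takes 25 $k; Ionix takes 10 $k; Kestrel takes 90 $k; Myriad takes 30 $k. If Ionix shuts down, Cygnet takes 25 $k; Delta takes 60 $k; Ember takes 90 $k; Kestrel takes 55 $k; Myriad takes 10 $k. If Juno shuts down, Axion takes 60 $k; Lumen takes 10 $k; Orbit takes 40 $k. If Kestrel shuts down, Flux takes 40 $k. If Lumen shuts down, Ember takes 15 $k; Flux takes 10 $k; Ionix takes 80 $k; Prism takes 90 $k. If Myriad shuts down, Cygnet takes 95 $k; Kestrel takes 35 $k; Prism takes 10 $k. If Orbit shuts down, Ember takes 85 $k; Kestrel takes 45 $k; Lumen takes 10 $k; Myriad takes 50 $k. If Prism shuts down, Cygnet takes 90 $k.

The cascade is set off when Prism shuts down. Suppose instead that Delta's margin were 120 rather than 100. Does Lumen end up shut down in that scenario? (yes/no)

yes

With Delta's margin at 120:
Round 1 — Prism shuts down (initial).
  Cygnet: +90 → 90 ≥ 90
Round 2 — Cygnet shuts down.
  Axion: +60 → 60 ≥ 40
  Ember: +30 → 30 < 100
  Myriad: +60 → 60 < 90
Round 3 — Axion shuts down.
  Juno: +10 → 10 < 50
  Lumen: +55 → 55 ≥ 50
  Orbit: +40 → 40 ≥ 30
Round 4 — Lumen, Orbit shut down.
  Ember: +15+85 → 130 ≥ 100
  Flux: +10 → 10 < 90
  Ionix: +80 → 80 ≥ 50
  Kestrel: +45 → 45 ≥ 30
  Myriad: +50 → 110 ≥ 90
Round 5 — Ember, Ionix, Kestrel, Myriad shut down.
  Delta: +60 → 60 < 120
  Flux: +40 → 50 < 90
No further shutdowns.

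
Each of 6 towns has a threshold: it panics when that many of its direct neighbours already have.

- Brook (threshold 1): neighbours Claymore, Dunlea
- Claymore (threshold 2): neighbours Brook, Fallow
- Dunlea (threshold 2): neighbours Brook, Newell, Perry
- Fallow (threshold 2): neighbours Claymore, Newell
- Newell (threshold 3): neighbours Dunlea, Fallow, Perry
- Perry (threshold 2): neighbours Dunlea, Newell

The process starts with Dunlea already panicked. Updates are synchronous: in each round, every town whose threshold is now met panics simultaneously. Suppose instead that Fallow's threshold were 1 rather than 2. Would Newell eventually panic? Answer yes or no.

no

With Fallow's threshold at 1:
Round 1 — Dunlea panics (initial).
Round 2 — checking thresholds:
  Brook: 1 of 2 neighbours ≥ 1, panics.
  Newell: 1 of 3 neighbours < 3, holds.
  Perry: 1 of 2 neighbours < 2, holds.
Round 3 — no new panics; cascade stops.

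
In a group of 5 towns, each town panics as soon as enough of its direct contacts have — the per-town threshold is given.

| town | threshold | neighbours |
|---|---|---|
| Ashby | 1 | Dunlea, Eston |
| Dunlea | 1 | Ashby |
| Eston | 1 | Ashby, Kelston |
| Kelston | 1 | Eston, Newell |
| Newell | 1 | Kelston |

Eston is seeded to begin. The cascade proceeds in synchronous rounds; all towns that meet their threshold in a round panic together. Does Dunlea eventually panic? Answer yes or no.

yes

Round 1 — Eston panics (initial).
Round 2 — checking thresholds:
  Ashby: 1 of 2 neighbours ≥ 1, panics.
  Kelston: 1 of 2 neighbours ≥ 1, panics.
Round 3 — checking thresholds:
  Dunlea: 1 of 1 neighbours ≥ 1, panics.
  Newell: 1 of 1 neighbours ≥ 1, panics.
Round 4 — no new panics; cascade stops.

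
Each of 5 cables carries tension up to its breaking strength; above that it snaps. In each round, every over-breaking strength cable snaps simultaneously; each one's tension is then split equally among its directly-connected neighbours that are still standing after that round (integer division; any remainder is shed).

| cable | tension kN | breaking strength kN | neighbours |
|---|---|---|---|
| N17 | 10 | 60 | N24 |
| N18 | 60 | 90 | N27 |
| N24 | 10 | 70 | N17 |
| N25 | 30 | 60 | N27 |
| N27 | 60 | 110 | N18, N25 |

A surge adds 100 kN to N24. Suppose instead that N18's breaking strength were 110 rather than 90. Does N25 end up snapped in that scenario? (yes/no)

no

With N18's breaking strength at 110:
Round 1 — N24 at 110 > 70. N24 snaps.
  N24 sheds 110 kN to N17: 110 each.
    N17: 10+110 = 120 > 60
Round 2 — N17 snaps.
  N17 sheds 120 kN: no online neighbours, lost.
No further breaks.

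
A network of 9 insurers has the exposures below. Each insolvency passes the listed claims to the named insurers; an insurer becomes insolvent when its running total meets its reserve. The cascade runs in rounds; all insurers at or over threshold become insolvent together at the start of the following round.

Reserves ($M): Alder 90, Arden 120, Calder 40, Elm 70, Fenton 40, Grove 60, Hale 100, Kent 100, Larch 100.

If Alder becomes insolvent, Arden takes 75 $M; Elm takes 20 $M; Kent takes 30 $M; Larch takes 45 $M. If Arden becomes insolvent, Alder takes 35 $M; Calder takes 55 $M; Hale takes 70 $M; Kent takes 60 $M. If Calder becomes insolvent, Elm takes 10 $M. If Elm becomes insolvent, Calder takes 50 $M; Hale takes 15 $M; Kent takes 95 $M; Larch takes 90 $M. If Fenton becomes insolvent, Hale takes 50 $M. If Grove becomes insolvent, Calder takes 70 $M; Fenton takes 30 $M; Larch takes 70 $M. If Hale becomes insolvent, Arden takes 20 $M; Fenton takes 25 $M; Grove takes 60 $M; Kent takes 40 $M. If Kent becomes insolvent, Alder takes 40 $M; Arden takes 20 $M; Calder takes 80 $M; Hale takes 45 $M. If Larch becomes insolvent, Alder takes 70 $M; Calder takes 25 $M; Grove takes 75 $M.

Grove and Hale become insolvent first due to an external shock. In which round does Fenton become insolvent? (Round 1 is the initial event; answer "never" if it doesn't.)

Round 1 — Grove, Hale become insolvent (initial).
  Arden: +20 → 20 < 120
  Calder: +70 → 70 ≥ 40
  Fenton: +30+25 → 55 ≥ 40
  Kent: +40 → 40 < 100
  Larch: +70 → 70 < 100
Round 2 — Calder, Fenton become insolvent.
  Elm: +10 → 10 < 70
No further insolvencies.

2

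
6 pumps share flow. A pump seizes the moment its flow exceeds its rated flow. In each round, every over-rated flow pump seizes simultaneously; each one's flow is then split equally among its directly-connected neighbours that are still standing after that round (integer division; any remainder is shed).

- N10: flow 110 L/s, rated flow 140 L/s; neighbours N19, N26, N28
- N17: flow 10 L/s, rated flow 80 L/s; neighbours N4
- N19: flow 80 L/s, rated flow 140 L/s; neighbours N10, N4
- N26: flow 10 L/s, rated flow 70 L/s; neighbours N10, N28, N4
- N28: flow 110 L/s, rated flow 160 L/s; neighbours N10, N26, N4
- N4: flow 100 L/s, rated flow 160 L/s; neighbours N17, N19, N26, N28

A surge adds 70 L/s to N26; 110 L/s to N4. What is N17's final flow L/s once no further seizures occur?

80

Round 1 — N26 at 80 > 70; N4 at 210 > 160. N26, N4 seize.
  N26 sheds 80 L/s to N10, N28: 40 each.
    N10: 110+40 = 150 > 140
    N28: 110+40 = 150 ≤ 160
  N4 sheds 210 L/s to N17, N19, N28: 70 each.
    N17: 10+70 = 80 ≤ 80
    N19: 80+70 = 150 > 140
    N28: 150+70 = 220 > 160
Round 2 — N10, N19, N28 seize.
  N10 sheds 150 L/s: no online neighbours, lost.
  N19 sheds 150 L/s: no online neighbours, lost.
  N28 sheds 220 L/s: no online neighbours, lost.
No further seizures.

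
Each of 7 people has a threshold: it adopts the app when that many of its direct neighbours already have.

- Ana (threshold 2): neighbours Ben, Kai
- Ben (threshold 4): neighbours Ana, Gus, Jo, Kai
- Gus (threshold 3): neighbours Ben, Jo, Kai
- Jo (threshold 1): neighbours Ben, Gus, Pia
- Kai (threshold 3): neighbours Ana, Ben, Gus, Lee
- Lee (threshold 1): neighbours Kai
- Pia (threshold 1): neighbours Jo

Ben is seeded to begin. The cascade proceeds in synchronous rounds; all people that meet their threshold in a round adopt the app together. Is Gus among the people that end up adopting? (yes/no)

Round 1 — Ben adopts the app (initial).
Round 2 — checking thresholds:
  Ana: 1 of 2 neighbours < 2, holds.
  Gus: 1 of 3 neighbours < 3, holds.
  Jo: 1 of 3 neighbours ≥ 1, adopts the app.
  Kai: 1 of 4 neighbours < 3, holds.
Round 3 — checking thresholds:
  Ana: 1 of 2 neighbours < 2, holds.
  Gus: 2 of 3 neighbours < 3, holds.
  Kai: 1 of 4 neighbours < 3, holds.
  Pia: 1 of 1 neighbours ≥ 1, adopts the app.
Round 4 — no new adoptions; cascade stops.

no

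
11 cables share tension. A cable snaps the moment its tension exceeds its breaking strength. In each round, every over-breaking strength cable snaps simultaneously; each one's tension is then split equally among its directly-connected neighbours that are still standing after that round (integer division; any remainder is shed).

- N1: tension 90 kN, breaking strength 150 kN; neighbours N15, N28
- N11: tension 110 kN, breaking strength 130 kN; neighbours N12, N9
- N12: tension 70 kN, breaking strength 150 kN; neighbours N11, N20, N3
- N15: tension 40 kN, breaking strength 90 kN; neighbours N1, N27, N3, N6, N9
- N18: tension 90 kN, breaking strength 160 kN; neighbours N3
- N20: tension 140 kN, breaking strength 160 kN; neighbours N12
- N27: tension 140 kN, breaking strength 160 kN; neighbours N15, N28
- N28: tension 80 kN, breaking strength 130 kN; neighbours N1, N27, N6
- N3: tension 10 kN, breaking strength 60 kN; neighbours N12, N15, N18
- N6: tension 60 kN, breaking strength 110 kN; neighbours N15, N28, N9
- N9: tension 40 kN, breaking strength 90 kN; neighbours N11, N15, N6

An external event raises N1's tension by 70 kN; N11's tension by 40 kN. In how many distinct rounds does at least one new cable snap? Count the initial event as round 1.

Round 1 — N1 at 160 > 150; N11 at 150 > 130. N1, N11 snap.
  N1 sheds 160 kN to N15, N28: 80 each.
    N15: 40+80 = 120 > 90
    N28: 80+80 = 160 > 130
  N11 sheds 150 kN to N12, N9: 75 each.
    N12: 70+75 = 145 ≤ 150
    N9: 40+75 = 115 > 90
Round 2 — N15, N28, N9 snap.
  N15 sheds 120 kN to N27, N3, N6: 40 each.
    N27: 140+40 = 180 > 160
    N3: 10+40 = 50 ≤ 60
    N6: 60+40 = 100 ≤ 110
  N28 sheds 160 kN to N27, N6: 80 each.
    N27: 180+80 = 260 > 160
    N6: 100+80 = 180 > 110
  N9 sheds 115 kN to N6: 115 each.
    N6: 180+115 = 295 > 110
Round 3 — N27, N6 snap.
  N27 sheds 260 kN: no online neighbours, lost.
  N6 sheds 295 kN: no online neighbours, lost.
No further breaks.

3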